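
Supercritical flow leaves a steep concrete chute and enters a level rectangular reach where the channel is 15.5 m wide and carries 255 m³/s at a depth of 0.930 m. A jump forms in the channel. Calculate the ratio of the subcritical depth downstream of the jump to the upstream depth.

y₂/y₁ = 7.80

q = Q/b = 255/15.5 = 16.5 m²/s; V₁ = q/y₁ = 17.7 m/s. Fr₁ = V₁/√(g·y₁) = 5.86.
By Bélanger, y₂/y₁ = ½[√(1 + 8Fr₁²) − 1] = ½[√275.4 − 1] = 7.80.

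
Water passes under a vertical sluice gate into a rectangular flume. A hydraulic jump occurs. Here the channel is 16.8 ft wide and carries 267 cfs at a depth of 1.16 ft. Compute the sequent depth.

q = Q/b = 267/16.8 = 15.9 ft²/s; V₁ = q/y₁ = 13.7 ft/s. Fr₁ = V₁/√(g·y₁) = 2.24.
Conjugate-depth relation: y₂/y₁ = ½[√(1 + 8Fr₁²) − 1] = ½[√41.20 − 1] = 2.71.
y₂ = 2.71 × 1.16 = 3.14 ft.

y₂ = 3.14 ft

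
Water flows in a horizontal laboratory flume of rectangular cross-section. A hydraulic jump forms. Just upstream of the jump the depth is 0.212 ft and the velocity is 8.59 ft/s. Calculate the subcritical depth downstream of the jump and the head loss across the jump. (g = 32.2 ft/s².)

y₂ = 0.885 ft; ΔE = 0.407 ft

Fr₁ = V₁/√(g·y₁) = 8.59/√(32.2×0.212) = 3.29.
Conjugate-depth relation: y₂/y₁ = ½[√(1 + 8Fr₁²) − 1] = ½[√87.47 − 1] = 4.18.
y₂ = 4.18 × 0.212 = 0.885 ft.
Head loss: ΔE = (y₂ − y₁)³/(4y₁y₂) = (0.885 − 0.212)³/(4×0.212×0.885) = 0.305/0.751 = 0.407 ft.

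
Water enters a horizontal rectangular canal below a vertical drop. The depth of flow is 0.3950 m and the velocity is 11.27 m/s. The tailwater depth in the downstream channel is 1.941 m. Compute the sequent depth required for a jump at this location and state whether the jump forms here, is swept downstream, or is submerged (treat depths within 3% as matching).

y₂ = 3.007 m; the jump is swept downstream

Fr₁ = V₁/√(g·y₁) = 11.27/√(9.81×0.3950) = 5.725.
By Bélanger, y₂/y₁ = ½[√(1 + 8Fr₁²) − 1] = ½[√263.22 − 1] = 7.612.
y₂ = 7.612 × 0.3950 = 3.007 m.
Tailwater y_tw = 1.941 m: y_tw < y₂, so the jump is swept downstream.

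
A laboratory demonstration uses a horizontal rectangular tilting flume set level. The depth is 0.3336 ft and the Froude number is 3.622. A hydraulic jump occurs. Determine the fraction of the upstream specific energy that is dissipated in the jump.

ΔE/E₁ = 0.345 (34.5%)

Fr₁ = 3.622 (given).
Bélanger equation: y₂/y₁ = ½[√(1 + 8Fr₁²) − 1] = ½[√105.95 − 1] = 4.647.
y₂ = 4.647 × 0.3336 = 1.550 ft.
E₁ = y₁(1 + Fr₁²/2) = 0.3336×(1 + 3.622²/2) = 2.522 ft. ΔE = (y₂ − y₁)³/(4y₁y₂) = 0.8704 ft. ΔE/E₁ = 0.8704/2.522 = 0.345.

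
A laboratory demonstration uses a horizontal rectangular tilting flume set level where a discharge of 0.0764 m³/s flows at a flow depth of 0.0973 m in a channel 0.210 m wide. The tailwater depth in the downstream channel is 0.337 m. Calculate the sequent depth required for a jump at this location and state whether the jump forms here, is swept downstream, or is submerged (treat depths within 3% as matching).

q = Q/b = 0.0764/0.210 = 0.364 m²/s; V₁ = q/y₁ = 3.74 m/s. Fr₁ = V₁/√(g·y₁) = 3.83.
Conjugate-depth relation: y₂/y₁ = ½[√(1 + 8Fr₁²) − 1] = ½[√118.2 − 1] = 4.94.
y₂ = 4.94 × 0.0973 = 0.480 m.
Tailwater y_tw = 0.337 m: y_tw < y₂, so the jump is swept downstream.

y₂ = 0.480 m; the jump is swept downstream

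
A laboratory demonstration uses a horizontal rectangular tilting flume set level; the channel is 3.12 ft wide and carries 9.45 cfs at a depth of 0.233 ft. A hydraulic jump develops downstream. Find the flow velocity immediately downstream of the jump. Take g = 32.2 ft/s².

q = Q/b = 9.45/3.12 = 3.03 ft²/s; V₁ = q/y₁ = 13.0 ft/s. Fr₁ = V₁/√(g·y₁) = 4.75.
Conjugate-depth relation: y₂/y₁ = ½[√(1 + 8Fr₁²) − 1] = ½[√181.2 − 1] = 6.23.
y₂ = 6.23 × 0.233 = 1.45 ft.
V₂ = q/y₂ = 3.03/1.45 = 2.09 ft/s.

V₂ = 2.09 ft/s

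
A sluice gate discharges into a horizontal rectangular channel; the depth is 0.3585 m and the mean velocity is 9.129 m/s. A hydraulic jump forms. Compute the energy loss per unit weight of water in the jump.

ΔE = 2.207 m

Fr₁ = V₁/√(g·y₁) = 9.129/√(9.81×0.3585) = 4.868.
By Bélanger, y₂/y₁ = ½[√(1 + 8Fr₁²) − 1] = ½[√190.57 − 1] = 6.402.
y₂ = 6.402 × 0.3585 = 2.295 m.
Head loss: ΔE = (y₂ − y₁)³/(4y₁y₂) = (2.295 − 0.3585)³/(4×0.3585×2.295) = 7.265/3.291 = 2.207 m.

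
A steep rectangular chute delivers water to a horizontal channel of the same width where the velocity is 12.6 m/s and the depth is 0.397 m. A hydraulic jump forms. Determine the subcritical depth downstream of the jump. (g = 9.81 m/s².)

Fr₁ = V₁/√(g·y₁) = 12.6/√(9.81×0.397) = 6.38.
Conjugate-depth relation: y₂/y₁ = ½[√(1 + 8Fr₁²) − 1] = ½[√327.1 − 1] = 8.54.
y₂ = 8.54 × 0.397 = 3.39 m.

y₂ = 3.39 m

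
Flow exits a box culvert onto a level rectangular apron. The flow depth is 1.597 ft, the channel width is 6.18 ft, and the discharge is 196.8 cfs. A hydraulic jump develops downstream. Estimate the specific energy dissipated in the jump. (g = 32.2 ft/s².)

q = Q/b = 196.8/6.18 = 31.84 ft²/s; V₁ = q/y₁ = 19.94 ft/s. Fr₁ = V₁/√(g·y₁) = 2.781.
Conjugate-depth relation: y₂/y₁ = ½[√(1 + 8Fr₁²) − 1] = ½[√62.858 − 1] = 3.464.
y₂ = 3.464 × 1.597 = 5.532 ft.
V₂ = q/y₂ = 31.84/5.532 = 5.756 ft/s. E₁ = y₁ + V₁²/2g = 7.771 ft; E₂ = y₂ + V₂²/2g = 6.047 ft. ΔE = E₁ − E₂ = 1.724 ft.

ΔE = 1.724 ft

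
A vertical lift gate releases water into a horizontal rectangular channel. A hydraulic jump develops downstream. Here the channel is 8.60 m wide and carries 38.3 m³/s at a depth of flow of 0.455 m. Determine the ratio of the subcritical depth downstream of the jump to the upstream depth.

q = Q/b = 38.3/8.60 = 4.45 m²/s; V₁ = q/y₁ = 9.79 m/s. Fr₁ = V₁/√(g·y₁) = 4.63.
Sequent-depth ratio: y₂/y₁ = ½[√(1 + 8Fr₁²) − 1] = ½[√172.7 − 1] = 6.07.

y₂/y₁ = 6.07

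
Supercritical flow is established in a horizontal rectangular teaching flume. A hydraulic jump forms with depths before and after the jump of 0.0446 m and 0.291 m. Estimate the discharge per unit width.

For a rectangular channel the momentum equation gives q² = ½·g·y₁·y₂·(y₁ + y₂) = ½×9.81×0.0446×0.291×0.336 = 0.0214.
q = √0.0214 = 0.146 m²/s.

q = 0.146 m²/s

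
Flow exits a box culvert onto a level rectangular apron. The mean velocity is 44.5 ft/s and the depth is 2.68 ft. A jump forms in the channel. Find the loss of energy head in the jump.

ΔE = 15.8 ft

Fr₁ = V₁/√(g·y₁) = 44.5/√(32.2×2.68) = 4.79.
Bélanger equation: y₂/y₁ = ½[√(1 + 8Fr₁²) − 1] = ½[√184.6 − 1] = 6.29.
y₂ = 6.29 × 2.68 = 16.9 ft.
Head loss: ΔE = (y₂ − y₁)³/(4y₁y₂) = (16.9 − 2.68)³/(4×2.68×16.9) = 2854/181 = 15.8 ft.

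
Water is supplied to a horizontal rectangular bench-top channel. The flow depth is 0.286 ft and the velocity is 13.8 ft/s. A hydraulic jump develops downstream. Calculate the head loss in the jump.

Fr₁ = V₁/√(g·y₁) = 13.8/√(32.2×0.286) = 4.55.
From the momentum equation for a rectangular channel, y₂/y₁ = ½[√(1 + 8Fr₁²) − 1] = ½[√166.4 − 1] = 5.95.
y₂ = 5.95 × 0.286 = 1.70 ft.
q = V₁·y₁ = 13.8 × 0.286 = 3.95 ft²/s. V₂ = q/y₂ = 3.95/1.70 = 2.32 ft/s. E₁ = y₁ + V₁²/2g = 3.24 ft; E₂ = y₂ + V₂²/2g = 1.79 ft. ΔE = E₁ − E₂ = 1.46 ft.

ΔE = 1.46 ft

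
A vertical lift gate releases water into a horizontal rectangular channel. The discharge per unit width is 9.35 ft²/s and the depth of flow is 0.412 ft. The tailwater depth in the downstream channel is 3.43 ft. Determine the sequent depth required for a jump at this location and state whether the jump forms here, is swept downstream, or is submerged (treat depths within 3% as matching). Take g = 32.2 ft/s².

V₁ = q/y₁ = 9.35/0.412 = 22.7 ft/s. Fr₁ = V₁/√(g·y₁) = 22.7/√(32.2×0.412) = 6.23.
Conjugate-depth relation: y₂/y₁ = ½[√(1 + 8Fr₁²) − 1] = ½[√311.6 − 1] = 8.33.
y₂ = 8.33 × 0.412 = 3.43 ft.
Tailwater y_tw = 3.43 ft: y_tw ≈ y₂, so the jump forms here.

y₂ = 3.43 ft; the jump forms here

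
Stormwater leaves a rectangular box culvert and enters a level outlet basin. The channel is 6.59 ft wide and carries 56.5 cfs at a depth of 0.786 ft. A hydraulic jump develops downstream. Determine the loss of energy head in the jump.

ΔE = 0.313 ft

q = Q/b = 56.5/6.59 = 8.57 ft²/s; V₁ = q/y₁ = 10.9 ft/s. Fr₁ = V₁/√(g·y₁) = 2.17.
Conjugate-depth relation: y₂/y₁ = ½[√(1 + 8Fr₁²) − 1] = ½[√38.61 − 1] = 2.61.
y₂ = 2.61 × 0.786 = 2.05 ft.
V₂ = q/y₂ = 8.57/2.05 = 4.18 ft/s. E₁ = y₁ + V₁²/2g = 2.63 ft; E₂ = y₂ + V₂²/2g = 2.32 ft. ΔE = E₁ − E₂ = 0.313 ft.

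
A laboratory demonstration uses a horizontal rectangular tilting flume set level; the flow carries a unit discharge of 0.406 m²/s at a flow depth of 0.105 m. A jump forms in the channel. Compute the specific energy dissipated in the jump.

ΔE = 0.320 m

V₁ = q/y₁ = 0.406/0.105 = 3.87 m/s. Fr₁ = V₁/√(g·y₁) = 3.87/√(9.81×0.105) = 3.81.
By Bélanger, y₂/y₁ = ½[√(1 + 8Fr₁²) − 1] = ½[√117.1 − 1] = 4.91.
y₂ = 4.91 × 0.105 = 0.516 m.
V₂ = q/y₂ = 0.406/0.516 = 0.787 m/s. E₁ = y₁ + V₁²/2g = 0.867 m; E₂ = y₂ + V₂²/2g = 0.547 m. ΔE = E₁ − E₂ = 0.320 m.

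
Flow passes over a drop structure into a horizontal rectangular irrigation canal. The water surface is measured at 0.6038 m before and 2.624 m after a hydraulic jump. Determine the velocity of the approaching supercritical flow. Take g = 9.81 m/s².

V₁ = 8.295 m/s

For a rectangular channel the momentum equation gives q² = ½·g·y₁·y₂·(y₁ + y₂) = ½×9.81×0.6038×2.624×3.228 = 25.08.
q = √25.08 = 5.008 m²/s.
V₁ = q/y₁ = 5.008/0.6038 = 8.295 m/s.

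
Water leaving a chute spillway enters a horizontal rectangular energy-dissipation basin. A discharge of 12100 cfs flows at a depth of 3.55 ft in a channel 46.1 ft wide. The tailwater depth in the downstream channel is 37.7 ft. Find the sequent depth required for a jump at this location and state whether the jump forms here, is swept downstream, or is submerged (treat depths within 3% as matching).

q = Q/b = 12100/46.1 = 262 ft²/s; V₁ = q/y₁ = 73.9 ft/s. Fr₁ = V₁/√(g·y₁) = 6.92.
By Bélanger, y₂/y₁ = ½[√(1 + 8Fr₁²) − 1] = ½[√383.6 − 1] = 9.29.
y₂ = 9.29 × 3.55 = 33.0 ft.
Tailwater y_tw = 37.7 ft: y_tw > y₂, so the jump is submerged.

y₂ = 33.0 ft; the jump is submerged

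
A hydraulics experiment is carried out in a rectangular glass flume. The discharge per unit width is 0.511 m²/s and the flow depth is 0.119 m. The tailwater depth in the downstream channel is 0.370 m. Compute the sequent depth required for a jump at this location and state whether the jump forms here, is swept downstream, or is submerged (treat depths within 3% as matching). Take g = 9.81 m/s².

y₂ = 0.612 m; the jump is swept downstream

V₁ = q/y₁ = 0.511/0.119 = 4.29 m/s. Fr₁ = V₁/√(g·y₁) = 4.29/√(9.81×0.119) = 3.97.
Conjugate-depth relation: y₂/y₁ = ½[√(1 + 8Fr₁²) − 1] = ½[√127.4 − 1] = 5.14.
y₂ = 5.14 × 0.119 = 0.612 m.
Tailwater y_tw = 0.370 m: y_tw < y₂, so the jump is swept downstream.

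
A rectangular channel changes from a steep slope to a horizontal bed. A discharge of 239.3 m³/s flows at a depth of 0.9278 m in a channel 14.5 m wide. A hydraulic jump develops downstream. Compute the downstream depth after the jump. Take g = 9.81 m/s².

q = Q/b = 239.3/14.5 = 16.50 m²/s; V₁ = q/y₁ = 17.79 m/s. Fr₁ = V₁/√(g·y₁) = 5.896.
Sequent-depth ratio: y₂/y₁ = ½[√(1 + 8Fr₁²) − 1] = ½[√279.10 − 1] = 7.853.
y₂ = 7.853 × 0.9278 = 7.286 m.

y₂ = 7.286 m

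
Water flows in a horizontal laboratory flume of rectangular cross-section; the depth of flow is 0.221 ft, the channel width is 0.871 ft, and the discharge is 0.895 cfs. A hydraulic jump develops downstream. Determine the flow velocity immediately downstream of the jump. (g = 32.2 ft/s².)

V₂ = 2.31 ft/s

q = Q/b = 0.895/0.871 = 1.03 ft²/s; V₁ = q/y₁ = 4.65 ft/s. Fr₁ = V₁/√(g·y₁) = 1.74.
From the momentum equation for a rectangular channel, y₂/y₁ = ½[√(1 + 8Fr₁²) − 1] = ½[√25.30 − 1] = 2.02.
y₂ = 2.02 × 0.221 = 0.445 ft.
V₂ = q/y₂ = 1.03/0.445 = 2.31 ft/s.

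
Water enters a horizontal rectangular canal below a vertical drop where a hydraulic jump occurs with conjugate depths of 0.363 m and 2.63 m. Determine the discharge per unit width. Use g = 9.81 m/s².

q = 3.74 m²/s

For a rectangular channel the momentum equation gives q² = ½·g·y₁·y₂·(y₁ + y₂) = ½×9.81×0.363×2.63×2.99 = 14.0.
q = √14.0 = 3.74 m²/s.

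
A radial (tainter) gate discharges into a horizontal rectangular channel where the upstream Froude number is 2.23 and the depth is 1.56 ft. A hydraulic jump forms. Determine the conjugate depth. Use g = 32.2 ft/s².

y₂ = 4.20 ft

Fr₁ = 2.23 (given).
Sequent-depth ratio: y₂/y₁ = ½[√(1 + 8Fr₁²) − 1] = ½[√40.78 − 1] = 2.69.
y₂ = 2.69 × 1.56 = 4.20 ft.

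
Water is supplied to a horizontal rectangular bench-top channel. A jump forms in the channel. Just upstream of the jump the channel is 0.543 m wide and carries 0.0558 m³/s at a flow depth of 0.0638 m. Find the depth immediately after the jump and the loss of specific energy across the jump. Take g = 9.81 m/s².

q = Q/b = 0.0558/0.543 = 0.103 m²/s; V₁ = q/y₁ = 1.61 m/s. Fr₁ = V₁/√(g·y₁) = 2.04.
By Bélanger, y₂/y₁ = ½[√(1 + 8Fr₁²) − 1] = ½[√34.16 − 1] = 2.42.
y₂ = 2.42 × 0.0638 = 0.155 m.
Head loss: ΔE = (y₂ − y₁)³/(4y₁y₂) = (0.155 − 0.0638)³/(4×0.0638×0.155) = 0.000747/0.0394 = 0.0189 m.

y₂ = 0.155 m; ΔE = 0.0189 m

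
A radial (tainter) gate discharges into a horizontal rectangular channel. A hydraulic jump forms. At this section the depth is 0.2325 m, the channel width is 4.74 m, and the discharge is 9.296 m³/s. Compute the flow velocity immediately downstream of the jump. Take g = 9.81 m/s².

V₂ = 1.138 m/s

q = Q/b = 9.296/4.74 = 1.961 m²/s; V₁ = q/y₁ = 8.435 m/s. Fr₁ = V₁/√(g·y₁) = 5.585.
Sequent-depth ratio: y₂/y₁ = ½[√(1 + 8Fr₁²) − 1] = ½[√250.57 − 1] = 7.415.
y₂ = 7.415 × 0.2325 = 1.724 m.
V₂ = q/y₂ = 1.961/1.724 = 1.138 m/s.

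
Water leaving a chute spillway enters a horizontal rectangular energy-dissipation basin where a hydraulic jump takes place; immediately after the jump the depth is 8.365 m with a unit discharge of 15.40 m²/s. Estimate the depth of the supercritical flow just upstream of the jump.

y₁ = 0.6418 m

V₂ = q/y₂ = 15.40/8.365 = 1.841 m/s; Fr₂ = V₂/√(g·y₂) = 0.2032.
Since the conjugate-depth ratio holds either way, y₁/y₂ = ½[√(1 + 8Fr₂²) − 1] = ½[√1.3304 − 1] = 0.07672.
y₁ = 0.07672 × 8.365 = 0.6418 m.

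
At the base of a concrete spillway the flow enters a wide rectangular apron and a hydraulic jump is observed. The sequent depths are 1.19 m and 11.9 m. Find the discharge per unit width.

q = 30.2 m²/s

For a rectangular channel the momentum equation gives q² = ½·g·y₁·y₂·(y₁ + y₂) = ½×9.81×1.19×11.9×13.1 = 909.
q = √909 = 30.2 m²/s.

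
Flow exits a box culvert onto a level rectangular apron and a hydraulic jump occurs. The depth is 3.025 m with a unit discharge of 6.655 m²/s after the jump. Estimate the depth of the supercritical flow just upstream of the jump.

y₁ = 0.7837 m

V₂ = q/y₂ = 6.655/3.025 = 2.200 m/s; Fr₂ = V₂/√(g·y₂) = 0.4039.
Since the conjugate-depth ratio holds either way, y₁/y₂ = ½[√(1 + 8Fr₂²) − 1] = ½[√2.3048 − 1] = 0.2591.
y₁ = 0.2591 × 3.025 = 0.7837 m.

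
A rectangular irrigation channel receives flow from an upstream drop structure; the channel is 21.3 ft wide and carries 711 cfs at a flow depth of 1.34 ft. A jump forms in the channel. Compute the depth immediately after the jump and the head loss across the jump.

q = Q/b = 711/21.3 = 33.4 ft²/s; V₁ = q/y₁ = 24.9 ft/s. Fr₁ = V₁/√(g·y₁) = 3.79.
Sequent-depth ratio: y₂/y₁ = ½[√(1 + 8Fr₁²) − 1] = ½[√116.1 − 1] = 4.89.
y₂ = 4.89 × 1.34 = 6.55 ft.
Head loss: ΔE = (y₂ − y₁)³/(4y₁y₂) = (6.55 − 1.34)³/(4×1.34×6.55) = 141/35.1 = 4.02 ft.

y₂ = 6.55 ft; ΔE = 4.02 ft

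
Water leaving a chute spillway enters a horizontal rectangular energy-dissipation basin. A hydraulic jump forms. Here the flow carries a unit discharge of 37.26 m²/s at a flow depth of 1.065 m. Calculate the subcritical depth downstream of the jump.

V₁ = q/y₁ = 37.26/1.065 = 34.99 m/s. Fr₁ = V₁/√(g·y₁) = 34.99/√(9.81×1.065) = 10.82.
From the momentum equation for a rectangular channel, y₂/y₁ = ½[√(1 + 8Fr₁²) − 1] = ½[√938.26 − 1] = 14.82.
y₂ = 14.82 × 1.065 = 15.78 m.

y₂ = 15.78 m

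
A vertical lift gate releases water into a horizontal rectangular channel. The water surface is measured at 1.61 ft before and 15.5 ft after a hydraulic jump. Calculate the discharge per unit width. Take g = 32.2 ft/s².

q = 82.9 ft²/s

For a rectangular channel the momentum equation gives q² = ½·g·y₁·y₂·(y₁ + y₂) = ½×32.2×1.61×15.5×17.1 = 6874.
q = √6874 = 82.9 ft²/s.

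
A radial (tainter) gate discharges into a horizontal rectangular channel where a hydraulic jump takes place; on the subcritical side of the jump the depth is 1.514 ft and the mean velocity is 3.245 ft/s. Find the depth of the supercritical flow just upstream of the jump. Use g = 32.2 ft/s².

y₁ = 0.4933 ft

Fr₂ = V₂/√(g·y₂) = 3.245/√(32.2×1.514) = 0.4648.
The Bélanger relation is symmetric: y₁/y₂ = ½[√(1 + 8Fr₂²) − 1] = ½[√2.7280 − 1] = 0.3258.
y₁ = 0.3258 × 1.514 = 0.4933 ft.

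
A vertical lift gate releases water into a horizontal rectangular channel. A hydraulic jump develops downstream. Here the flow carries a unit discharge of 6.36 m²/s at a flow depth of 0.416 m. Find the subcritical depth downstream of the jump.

y₂ = 4.25 m

V₁ = q/y₁ = 6.36/0.416 = 15.3 m/s. Fr₁ = V₁/√(g·y₁) = 15.3/√(9.81×0.416) = 7.57.
Bélanger equation: y₂/y₁ = ½[√(1 + 8Fr₁²) − 1] = ½[√459.2 − 1] = 10.2.
y₂ = 10.2 × 0.416 = 4.25 m.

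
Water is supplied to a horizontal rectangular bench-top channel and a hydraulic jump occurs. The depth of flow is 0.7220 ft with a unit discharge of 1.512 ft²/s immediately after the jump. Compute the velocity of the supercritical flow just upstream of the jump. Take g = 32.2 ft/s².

V₁ = 7.172 ft/s

V₂ = q/y₂ = 1.512/0.7220 = 2.094 ft/s; Fr₂ = V₂/√(g·y₂) = 0.4343.
From the momentum equation (using Fr₂), y₁/y₂ = ½[√(1 + 8Fr₂²) − 1] = ½[√2.5091 − 1] = 0.2920.
y₁ = 0.2920 × 0.7220 = 0.2108 ft.
V₁ = q/y₁ = 1.512/0.2108 = 7.172 ft/s.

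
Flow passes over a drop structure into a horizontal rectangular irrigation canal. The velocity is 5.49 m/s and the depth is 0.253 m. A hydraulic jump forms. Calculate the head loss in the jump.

Fr₁ = V₁/√(g·y₁) = 5.49/√(9.81×0.253) = 3.48.
Conjugate-depth relation: y₂/y₁ = ½[√(1 + 8Fr₁²) − 1] = ½[√98.15 − 1] = 4.45.
y₂ = 4.45 × 0.253 = 1.13 m.
q = V₁·y₁ = 5.49 × 0.253 = 1.39 m²/s. V₂ = q/y₂ = 1.39/1.13 = 1.23 m/s. E₁ = y₁ + V₁²/2g = 1.79 m; E₂ = y₂ + V₂²/2g = 1.20 m. ΔE = E₁ − E₂ = 0.585 m.

ΔE = 0.585 m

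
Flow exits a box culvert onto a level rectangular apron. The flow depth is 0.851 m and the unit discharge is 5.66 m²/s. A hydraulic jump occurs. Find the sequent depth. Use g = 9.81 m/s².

y₂ = 2.38 m

V₁ = q/y₁ = 5.66/0.851 = 6.65 m/s. Fr₁ = V₁/√(g·y₁) = 6.65/√(9.81×0.851) = 2.30.
From the momentum equation for a rectangular channel, y₂/y₁ = ½[√(1 + 8Fr₁²) − 1] = ½[√43.39 − 1] = 2.79.
y₂ = 2.79 × 0.851 = 2.38 m.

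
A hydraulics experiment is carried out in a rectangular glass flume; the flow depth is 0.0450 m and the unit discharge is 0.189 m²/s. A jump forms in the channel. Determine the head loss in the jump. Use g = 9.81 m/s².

V₁ = q/y₁ = 0.189/0.0450 = 4.20 m/s. Fr₁ = V₁/√(g·y₁) = 4.20/√(9.81×0.0450) = 6.32.
Bélanger equation: y₂/y₁ = ½[√(1 + 8Fr₁²) − 1] = ½[√320.7 − 1] = 8.45.
y₂ = 8.45 × 0.0450 = 0.380 m.
Head loss: ΔE = (y₂ − y₁)³/(4y₁y₂) = (0.380 − 0.0450)³/(4×0.0450×0.380) = 0.0377/0.0685 = 0.551 m.

ΔE = 0.551 m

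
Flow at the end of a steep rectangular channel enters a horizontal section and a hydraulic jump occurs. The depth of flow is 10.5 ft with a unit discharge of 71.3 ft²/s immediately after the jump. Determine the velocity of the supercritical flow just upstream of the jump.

V₁ = 30.4 ft/s

V₂ = q/y₂ = 71.3/10.5 = 6.79 ft/s; Fr₂ = V₂/√(g·y₂) = 0.369.
From the momentum equation (using Fr₂), y₁/y₂ = ½[√(1 + 8Fr₂²) − 1] = ½[√2.091 − 1] = 0.223.
y₁ = 0.223 × 10.5 = 2.34 ft.
V₁ = q/y₁ = 71.3/2.34 = 30.4 ft/s.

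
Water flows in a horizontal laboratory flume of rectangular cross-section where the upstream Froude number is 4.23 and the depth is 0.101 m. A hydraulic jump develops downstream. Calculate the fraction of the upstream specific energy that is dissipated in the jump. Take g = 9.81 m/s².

ΔE/E₁ = 0.417 (41.7%)

Fr₁ = 4.23 (given).
Sequent-depth ratio: y₂/y₁ = ½[√(1 + 8Fr₁²) − 1] = ½[√144.1 − 1] = 5.50.
y₂ = 5.50 × 0.101 = 0.556 m.
E₁ = y₁(1 + Fr₁²/2) = 0.101×(1 + 4.23²/2) = 1.00 m. ΔE = (y₂ − y₁)³/(4y₁y₂) = 0.419 m. ΔE/E₁ = 0.419/1.00 = 0.417.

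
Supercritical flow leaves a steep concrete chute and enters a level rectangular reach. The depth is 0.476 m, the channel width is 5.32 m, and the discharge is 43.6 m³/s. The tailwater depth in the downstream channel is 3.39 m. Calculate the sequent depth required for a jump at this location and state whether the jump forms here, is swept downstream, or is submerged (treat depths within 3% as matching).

y₂ = 5.13 m; the jump is swept downstream

q = Q/b = 43.6/5.32 = 8.20 m²/s; V₁ = q/y₁ = 17.2 m/s. Fr₁ = V₁/√(g·y₁) = 7.97.
Conjugate-depth relation: y₂/y₁ = ½[√(1 + 8Fr₁²) − 1] = ½[√508.9 − 1] = 10.8.
y₂ = 10.8 × 0.476 = 5.13 m.
Tailwater y_tw = 3.39 m: y_tw < y₂, so the jump is swept downstream.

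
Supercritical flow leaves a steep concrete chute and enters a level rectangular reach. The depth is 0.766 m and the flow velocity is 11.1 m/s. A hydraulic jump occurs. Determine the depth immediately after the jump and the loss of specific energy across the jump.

y₂ = 4.02 m; ΔE = 2.80 m

Fr₁ = V₁/√(g·y₁) = 11.1/√(9.81×0.766) = 4.05.
From the momentum equation for a rectangular channel, y₂/y₁ = ½[√(1 + 8Fr₁²) − 1] = ½[√132.2 − 1] = 5.25.
y₂ = 5.25 × 0.766 = 4.02 m.
Head loss: ΔE = (y₂ − y₁)³/(4y₁y₂) = (4.02 − 0.766)³/(4×0.766×4.02) = 34.5/12.3 = 2.80 m.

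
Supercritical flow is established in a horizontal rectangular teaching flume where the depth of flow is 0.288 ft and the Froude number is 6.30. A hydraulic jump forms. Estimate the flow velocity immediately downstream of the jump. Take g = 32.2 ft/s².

Fr₁ = 6.30 (given).
Conjugate-depth relation: y₂/y₁ = ½[√(1 + 8Fr₁²) − 1] = ½[√318.5 − 1] = 8.42.
y₂ = 8.42 × 0.288 = 2.43 ft.
V₁ = Fr₁·√(g·y₁) = 6.30×√(32.2×0.288) = 19.2 ft/s; q = V₁·y₁ = 5.53 ft²/s.
V₂ = q/y₂ = 5.53/2.43 = 2.28 ft/s.

V₂ = 2.28 ft/s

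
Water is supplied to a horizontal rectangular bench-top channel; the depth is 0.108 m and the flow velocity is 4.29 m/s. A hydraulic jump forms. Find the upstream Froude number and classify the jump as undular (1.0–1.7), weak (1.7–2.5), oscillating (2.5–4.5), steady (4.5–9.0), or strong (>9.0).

Fr₁ = 4.17; oscillating jump

Fr₁ = V₁/√(g·y₁) = 4.29/√(9.81×0.108) = 4.17.
Fr₁ = 4.17 lies in the oscillating range.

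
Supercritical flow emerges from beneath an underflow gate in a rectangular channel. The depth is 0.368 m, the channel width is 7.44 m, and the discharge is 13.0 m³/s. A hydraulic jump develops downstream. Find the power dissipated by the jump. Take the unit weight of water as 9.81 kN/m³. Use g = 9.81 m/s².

P = 33.9 kW

q = Q/b = 13.0/7.44 = 1.75 m²/s; V₁ = q/y₁ = 4.75 m/s. Fr₁ = V₁/√(g·y₁) = 2.50.
By Bélanger, y₂/y₁ = ½[√(1 + 8Fr₁²) − 1] = ½[√50.96 − 1] = 3.07.
y₂ = 3.07 × 0.368 = 1.13 m.
Head loss: ΔE = (y₂ − y₁)³/(4y₁y₂) = (1.13 − 0.368)³/(4×0.368×1.13) = 0.442/1.66 = 0.266 m.
P = γ·Q·ΔE = 9.81 × 13.0 × 0.266 = 33.9 kW.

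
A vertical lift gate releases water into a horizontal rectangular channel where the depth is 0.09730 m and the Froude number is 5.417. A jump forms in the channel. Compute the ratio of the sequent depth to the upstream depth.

y₂/y₁ = 7.177

Fr₁ = 5.417 (given).
From the momentum equation for a rectangular channel, y₂/y₁ = ½[√(1 + 8Fr₁²) − 1] = ½[√235.75 − 1] = 7.177.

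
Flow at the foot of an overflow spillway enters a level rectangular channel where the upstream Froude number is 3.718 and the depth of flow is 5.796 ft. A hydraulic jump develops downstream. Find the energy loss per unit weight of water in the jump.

ΔE = 16.39 ft

Fr₁ = 3.718 (given).
Sequent-depth ratio: y₂/y₁ = ½[√(1 + 8Fr₁²) − 1] = ½[√111.59 − 1] = 4.782.
y₂ = 4.782 × 5.796 = 27.72 ft.
Head loss: ΔE = (y₂ − y₁)³/(4y₁y₂) = (27.72 − 5.796)³/(4×5.796×27.72) = 10531/642.5 = 16.39 ft.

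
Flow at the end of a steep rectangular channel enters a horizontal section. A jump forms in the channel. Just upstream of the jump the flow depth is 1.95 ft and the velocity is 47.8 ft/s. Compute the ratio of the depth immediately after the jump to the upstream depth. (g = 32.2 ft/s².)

Fr₁ = V₁/√(g·y₁) = 47.8/√(32.2×1.95) = 6.03.
From the momentum equation for a rectangular channel, y₂/y₁ = ½[√(1 + 8Fr₁²) − 1] = ½[√292.1 − 1] = 8.05.

y₂/y₁ = 8.05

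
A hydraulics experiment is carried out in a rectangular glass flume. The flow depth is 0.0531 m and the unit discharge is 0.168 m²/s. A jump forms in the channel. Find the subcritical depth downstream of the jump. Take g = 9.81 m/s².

V₁ = q/y₁ = 0.168/0.0531 = 3.16 m/s. Fr₁ = V₁/√(g·y₁) = 3.16/√(9.81×0.0531) = 4.38.
Conjugate-depth relation: y₂/y₁ = ½[√(1 + 8Fr₁²) − 1] = ½[√154.7 − 1] = 5.72.
y₂ = 5.72 × 0.0531 = 0.304 m.

y₂ = 0.304 m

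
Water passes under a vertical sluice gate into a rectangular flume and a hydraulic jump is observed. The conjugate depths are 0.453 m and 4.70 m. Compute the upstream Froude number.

Fr₁ = 7.68

For a rectangular channel the momentum equation gives q² = ½·g·y₁·y₂·(y₁ + y₂) = ½×9.81×0.453×4.70×5.15 = 53.8.
q = √53.8 = 7.34 m²/s.
V₁ = q/y₁ = 16.2 m/s; Fr₁ = V₁/√(g·y₁) = 7.68.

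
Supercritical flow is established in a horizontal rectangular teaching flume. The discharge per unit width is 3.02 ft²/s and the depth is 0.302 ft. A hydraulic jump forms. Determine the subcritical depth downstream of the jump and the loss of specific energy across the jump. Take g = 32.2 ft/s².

V₁ = q/y₁ = 3.02/0.302 = 10.0 ft/s. Fr₁ = V₁/√(g·y₁) = 10.0/√(32.2×0.302) = 3.21.
By Bélanger, y₂/y₁ = ½[√(1 + 8Fr₁²) − 1] = ½[√83.27 − 1] = 4.06.
y₂ = 4.06 × 0.302 = 1.23 ft.
V₂ = q/y₂ = 3.02/1.23 = 2.46 ft/s. E₁ = y₁ + V₁²/2g = 1.85 ft; E₂ = y₂ + V₂²/2g = 1.32 ft. ΔE = E₁ − E₂ = 0.534 ft.

y₂ = 1.23 ft; ΔE = 0.534 ft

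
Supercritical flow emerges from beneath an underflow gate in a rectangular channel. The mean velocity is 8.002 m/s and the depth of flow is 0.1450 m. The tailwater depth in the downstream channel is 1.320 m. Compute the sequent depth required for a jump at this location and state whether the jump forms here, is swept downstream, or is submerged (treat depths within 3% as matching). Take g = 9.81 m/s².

Fr₁ = V₁/√(g·y₁) = 8.002/√(9.81×0.1450) = 6.709.
Sequent-depth ratio: y₂/y₁ = ½[√(1 + 8Fr₁²) − 1] = ½[√361.12 − 1] = 9.002.
y₂ = 9.002 × 0.1450 = 1.305 m.
Tailwater y_tw = 1.320 m: y_tw ≈ y₂, so the jump forms here.

y₂ = 1.305 m; the jump forms here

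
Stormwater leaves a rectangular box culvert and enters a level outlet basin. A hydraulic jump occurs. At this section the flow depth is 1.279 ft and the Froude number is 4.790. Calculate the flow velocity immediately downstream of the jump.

V₂ = 4.885 ft/s

Fr₁ = 4.790 (given).
From the momentum equation for a rectangular channel, y₂/y₁ = ½[√(1 + 8Fr₁²) − 1] = ½[√184.55 − 1] = 6.293.
y₂ = 6.293 × 1.279 = 8.048 ft.
V₁ = Fr₁·√(g·y₁) = 4.790×√(32.2×1.279) = 30.74 ft/s; q = V₁·y₁ = 39.32 ft²/s.
V₂ = q/y₂ = 39.32/8.048 = 4.885 ft/s.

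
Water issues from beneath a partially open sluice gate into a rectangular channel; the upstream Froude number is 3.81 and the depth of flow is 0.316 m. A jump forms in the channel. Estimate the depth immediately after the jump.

Fr₁ = 3.81 (given).
By Bélanger, y₂/y₁ = ½[√(1 + 8Fr₁²) − 1] = ½[√117.1 − 1] = 4.91.
y₂ = 4.91 × 0.316 = 1.55 m.

y₂ = 1.55 m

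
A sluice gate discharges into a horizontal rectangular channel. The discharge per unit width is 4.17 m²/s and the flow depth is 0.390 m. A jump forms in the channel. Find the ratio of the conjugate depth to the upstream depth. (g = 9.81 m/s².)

y₂/y₁ = 7.25

V₁ = q/y₁ = 4.17/0.390 = 10.7 m/s. Fr₁ = V₁/√(g·y₁) = 10.7/√(9.81×0.390) = 5.47.
By Bélanger, y₂/y₁ = ½[√(1 + 8Fr₁²) − 1] = ½[√240.1 − 1] = 7.25.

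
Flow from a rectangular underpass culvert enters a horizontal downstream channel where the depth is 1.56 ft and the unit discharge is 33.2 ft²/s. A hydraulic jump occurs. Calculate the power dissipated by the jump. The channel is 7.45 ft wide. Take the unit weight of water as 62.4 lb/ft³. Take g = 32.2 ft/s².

V₁ = q/y₁ = 33.2/1.56 = 21.3 ft/s. Fr₁ = V₁/√(g·y₁) = 21.3/√(32.2×1.56) = 3.00.
Conjugate-depth relation: y₂/y₁ = ½[√(1 + 8Fr₁²) − 1] = ½[√73.13 − 1] = 3.78.
y₂ = 3.78 × 1.56 = 5.89 ft.
Head loss: ΔE = (y₂ − y₁)³/(4y₁y₂) = (5.89 − 1.56)³/(4×1.56×5.89) = 81.2/36.8 = 2.21 ft.
Q = q·b = 33.2 × 7.45 = 247 cfs. P = γ·Q·ΔE/550 = 62.4 × 247 × 2.21 / 550 = 62.0 hp.

P = 62.0 hp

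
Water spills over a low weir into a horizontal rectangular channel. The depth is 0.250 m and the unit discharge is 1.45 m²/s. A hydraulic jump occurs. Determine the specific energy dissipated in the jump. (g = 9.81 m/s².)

V₁ = q/y₁ = 1.45/0.250 = 5.80 m/s. Fr₁ = V₁/√(g·y₁) = 5.80/√(9.81×0.250) = 3.70.
From the momentum equation for a rectangular channel, y₂/y₁ = ½[√(1 + 8Fr₁²) − 1] = ½[√110.7 − 1] = 4.76.
y₂ = 4.76 × 0.250 = 1.19 m.
Head loss: ΔE = (y₂ − y₁)³/(4y₁y₂) = (1.19 − 0.250)³/(4×0.250×1.19) = 0.832/1.19 = 0.699 m.

ΔE = 0.699 m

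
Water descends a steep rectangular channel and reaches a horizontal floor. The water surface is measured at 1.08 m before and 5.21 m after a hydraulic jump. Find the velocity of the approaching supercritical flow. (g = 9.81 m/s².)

V₁ = 12.2 m/s

For a rectangular channel the momentum equation gives q² = ½·g·y₁·y₂·(y₁ + y₂) = ½×9.81×1.08×5.21×6.29 = 174.
q = √174 = 13.2 m²/s.
V₁ = q/y₁ = 13.2/1.08 = 12.2 m/s.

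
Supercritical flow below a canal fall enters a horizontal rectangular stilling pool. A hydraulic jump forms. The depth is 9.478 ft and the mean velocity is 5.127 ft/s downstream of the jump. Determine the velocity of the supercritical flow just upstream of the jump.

V₁ = 34.22 ft/s

Fr₂ = V₂/√(g·y₂) = 5.127/√(32.2×9.478) = 0.2935.
Since the conjugate-depth ratio holds either way, y₁/y₂ = ½[√(1 + 8Fr₂²) − 1] = ½[√1.6890 − 1] = 0.1498.
y₁ = 0.1498 × 9.478 = 1.420 ft.
V₁ = q/y₁ = 48.59/1.420 = 34.22 ft/s.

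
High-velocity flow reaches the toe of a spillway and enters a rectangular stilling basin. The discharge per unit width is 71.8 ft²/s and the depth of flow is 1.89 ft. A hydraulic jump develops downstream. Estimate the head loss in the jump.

V₁ = q/y₁ = 71.8/1.89 = 38.0 ft/s. Fr₁ = V₁/√(g·y₁) = 38.0/√(32.2×1.89) = 4.87.
From the momentum equation for a rectangular channel, y₂/y₁ = ½[√(1 + 8Fr₁²) − 1] = ½[√190.7 − 1] = 6.40.
y₂ = 6.40 × 1.89 = 12.1 ft.
Head loss: ΔE = (y₂ − y₁)³/(4y₁y₂) = (12.1 − 1.89)³/(4×1.89×12.1) = 1066/91.5 = 11.6 ft.

ΔE = 11.6 ft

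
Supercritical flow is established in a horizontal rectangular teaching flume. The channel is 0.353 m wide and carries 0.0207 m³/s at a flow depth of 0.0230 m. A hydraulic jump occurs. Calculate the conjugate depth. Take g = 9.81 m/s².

q = Q/b = 0.0207/0.353 = 0.0586 m²/s; V₁ = q/y₁ = 2.55 m/s. Fr₁ = V₁/√(g·y₁) = 5.37.
Sequent-depth ratio: y₂/y₁ = ½[√(1 + 8Fr₁²) − 1] = ½[√231.5 − 1] = 7.11.
y₂ = 7.11 × 0.0230 = 0.163 m.

y₂ = 0.163 m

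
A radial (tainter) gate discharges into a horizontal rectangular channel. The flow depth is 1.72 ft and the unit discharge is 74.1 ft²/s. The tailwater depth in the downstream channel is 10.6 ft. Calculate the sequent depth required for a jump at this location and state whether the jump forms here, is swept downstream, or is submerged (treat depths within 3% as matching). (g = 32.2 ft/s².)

V₁ = q/y₁ = 74.1/1.72 = 43.1 ft/s. Fr₁ = V₁/√(g·y₁) = 43.1/√(32.2×1.72) = 5.79.
By Bélanger, y₂/y₁ = ½[√(1 + 8Fr₁²) − 1] = ½[√269.1 − 1] = 7.70.
y₂ = 7.70 × 1.72 = 13.2 ft.
Tailwater y_tw = 10.6 ft: y_tw < y₂, so the jump is swept downstream.

y₂ = 13.2 ft; the jump is swept downstream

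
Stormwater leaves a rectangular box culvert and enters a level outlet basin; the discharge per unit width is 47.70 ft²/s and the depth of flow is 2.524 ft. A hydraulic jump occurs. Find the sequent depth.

y₂ = 6.326 ft

V₁ = q/y₁ = 47.70/2.524 = 18.90 ft/s. Fr₁ = V₁/√(g·y₁) = 18.90/√(32.2×2.524) = 2.096.
Sequent-depth ratio: y₂/y₁ = ½[√(1 + 8Fr₁²) − 1] = ½[√36.156 − 1] = 2.507.
y₂ = 2.507 × 2.524 = 6.326 ft.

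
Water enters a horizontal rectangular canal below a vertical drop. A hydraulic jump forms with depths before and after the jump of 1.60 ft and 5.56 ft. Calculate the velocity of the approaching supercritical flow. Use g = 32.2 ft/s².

For a rectangular channel the momentum equation gives q² = ½·g·y₁·y₂·(y₁ + y₂) = ½×32.2×1.60×5.56×7.16 = 1025.
q = √1025 = 32.0 ft²/s.
V₁ = q/y₁ = 32.0/1.60 = 20.0 ft/s.

V₁ = 20.0 ft/s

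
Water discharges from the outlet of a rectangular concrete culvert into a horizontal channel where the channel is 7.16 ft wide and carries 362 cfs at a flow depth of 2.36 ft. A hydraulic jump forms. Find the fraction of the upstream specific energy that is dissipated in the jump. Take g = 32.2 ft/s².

ΔE/E₁ = 0.168 (16.8%)

q = Q/b = 362/7.16 = 50.6 ft²/s; V₁ = q/y₁ = 21.4 ft/s. Fr₁ = V₁/√(g·y₁) = 2.46.
Conjugate-depth relation: y₂/y₁ = ½[√(1 + 8Fr₁²) − 1] = ½[√49.32 − 1] = 3.01.
y₂ = 3.01 × 2.36 = 7.11 ft.
E₁ = y₁ + V₁²/2g = 9.49 ft. ΔE = (y₂ − y₁)³/(4y₁y₂) = 1.59 ft. ΔE/E₁ = 1.59/9.49 = 0.168.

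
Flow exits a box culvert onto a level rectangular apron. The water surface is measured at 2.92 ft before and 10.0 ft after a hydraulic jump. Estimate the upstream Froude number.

For a rectangular channel the momentum equation gives q² = ½·g·y₁·y₂·(y₁ + y₂) = ½×32.2×2.92×10.0×12.9 = 6074.
q = √6074 = 77.9 ft²/s.
V₁ = q/y₁ = 26.7 ft/s; Fr₁ = V₁/√(g·y₁) = 2.75.

Fr₁ = 2.75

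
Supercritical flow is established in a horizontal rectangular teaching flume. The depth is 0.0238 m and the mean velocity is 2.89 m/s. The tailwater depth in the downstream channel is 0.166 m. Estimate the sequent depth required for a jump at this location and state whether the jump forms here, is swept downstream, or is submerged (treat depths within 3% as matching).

y₂ = 0.190 m; the jump is swept downstream

Fr₁ = V₁/√(g·y₁) = 2.89/√(9.81×0.0238) = 5.98.
By Bélanger, y₂/y₁ = ½[√(1 + 8Fr₁²) − 1] = ½[√287.2 − 1] = 7.97.
y₂ = 7.97 × 0.0238 = 0.190 m.
Tailwater y_tw = 0.166 m: y_tw < y₂, so the jump is swept downstream.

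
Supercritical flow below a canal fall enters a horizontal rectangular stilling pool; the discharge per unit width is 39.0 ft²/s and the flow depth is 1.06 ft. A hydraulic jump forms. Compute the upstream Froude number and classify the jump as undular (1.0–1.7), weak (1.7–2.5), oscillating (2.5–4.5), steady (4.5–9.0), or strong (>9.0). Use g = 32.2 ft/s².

Fr₁ = 6.30; steady jump

V₁ = q/y₁ = 39.0/1.06 = 36.8 ft/s. Fr₁ = V₁/√(g·y₁) = 36.8/√(32.2×1.06) = 6.30.
Fr₁ = 6.30 lies in the steady range.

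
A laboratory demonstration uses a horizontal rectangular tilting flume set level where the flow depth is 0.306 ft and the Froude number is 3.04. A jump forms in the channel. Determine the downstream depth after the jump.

Fr₁ = 3.04 (given).
From the momentum equation for a rectangular channel, y₂/y₁ = ½[√(1 + 8Fr₁²) − 1] = ½[√74.93 − 1] = 3.83.
y₂ = 3.83 × 0.306 = 1.17 ft.

y₂ = 1.17 ft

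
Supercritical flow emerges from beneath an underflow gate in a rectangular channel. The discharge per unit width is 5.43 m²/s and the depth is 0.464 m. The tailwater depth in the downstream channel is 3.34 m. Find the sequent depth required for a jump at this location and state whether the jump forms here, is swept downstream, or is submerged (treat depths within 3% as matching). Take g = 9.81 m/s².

V₁ = q/y₁ = 5.43/0.464 = 11.7 m/s. Fr₁ = V₁/√(g·y₁) = 11.7/√(9.81×0.464) = 5.49.
By Bélanger, y₂/y₁ = ½[√(1 + 8Fr₁²) − 1] = ½[√241.7 − 1] = 7.27.
y₂ = 7.27 × 0.464 = 3.37 m.
Tailwater y_tw = 3.34 m: y_tw ≈ y₂, so the jump forms here.

y₂ = 3.37 m; the jump forms here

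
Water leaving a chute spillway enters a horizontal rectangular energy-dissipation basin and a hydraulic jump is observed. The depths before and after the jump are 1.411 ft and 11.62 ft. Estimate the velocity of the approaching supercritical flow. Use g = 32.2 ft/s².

For a rectangular channel the momentum equation gives q² = ½·g·y₁·y₂·(y₁ + y₂) = ½×32.2×1.411×11.62×13.03 = 3440.
q = √3440 = 58.65 ft²/s.
V₁ = q/y₁ = 58.65/1.411 = 41.57 ft/s.

V₁ = 41.57 ft/s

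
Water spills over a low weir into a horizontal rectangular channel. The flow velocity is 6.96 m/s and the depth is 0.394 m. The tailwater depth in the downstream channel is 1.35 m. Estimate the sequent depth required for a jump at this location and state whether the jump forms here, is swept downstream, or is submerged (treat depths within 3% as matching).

Fr₁ = V₁/√(g·y₁) = 6.96/√(9.81×0.394) = 3.54.
Conjugate-depth relation: y₂/y₁ = ½[√(1 + 8Fr₁²) − 1] = ½[√101.3 − 1] = 4.53.
y₂ = 4.53 × 0.394 = 1.79 m.
Tailwater y_tw = 1.35 m: y_tw < y₂, so the jump is swept downstream.

y₂ = 1.79 m; the jump is swept downstream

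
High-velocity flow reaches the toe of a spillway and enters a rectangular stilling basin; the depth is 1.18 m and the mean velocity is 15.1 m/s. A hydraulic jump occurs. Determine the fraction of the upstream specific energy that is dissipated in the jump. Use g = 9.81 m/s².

ΔE/E₁ = 0.439 (43.9%)

Fr₁ = V₁/√(g·y₁) = 15.1/√(9.81×1.18) = 4.44.
By Bélanger, y₂/y₁ = ½[√(1 + 8Fr₁²) − 1] = ½[√158.6 − 1] = 5.80.
y₂ = 5.80 × 1.18 = 6.84 m.
E₁ = y₁ + V₁²/2g = 12.8 m. ΔE = (y₂ − y₁)³/(4y₁y₂) = 5.62 m. ΔE/E₁ = 5.62/12.8 = 0.439.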